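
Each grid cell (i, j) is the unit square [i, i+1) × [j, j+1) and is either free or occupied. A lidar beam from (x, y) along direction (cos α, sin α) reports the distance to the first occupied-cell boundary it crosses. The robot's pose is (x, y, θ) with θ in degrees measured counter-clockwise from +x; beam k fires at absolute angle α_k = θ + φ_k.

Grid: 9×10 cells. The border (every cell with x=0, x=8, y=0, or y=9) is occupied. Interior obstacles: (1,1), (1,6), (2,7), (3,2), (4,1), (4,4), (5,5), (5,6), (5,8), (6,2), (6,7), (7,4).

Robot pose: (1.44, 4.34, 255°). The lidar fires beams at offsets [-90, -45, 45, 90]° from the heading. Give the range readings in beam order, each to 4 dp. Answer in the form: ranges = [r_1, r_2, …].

ranges = [0.4555, 0.5081, 3.8567, 5.1774]

beam 1: φ=-90°, α=165°
  d=(-0.9659,0.2588)  start (1,4)  tX=0.4555 tY=2.5500  stride 1/|dx|=1.0353 1/|dy|=3.8637
    cross x-line → (0,4), t=0.4555 (wall)
  → r_1 = 0.4555
beam 2: φ=-45°, α=210°
  d=(-0.8660,-0.5000)  start (1,4)  tX=0.5081 tY=0.6800  stride 1/|dx|=1.1547 1/|dy|=2.0000
    cross x-line → (0,4), t=0.5081 (wall)
  → r_2 = 0.5081
beam 3: φ=45°, α=300°
  d=(0.5000,-0.8660)  start (1,4)  tX=1.1200 tY=0.3926  stride 1/|dx|=2.0000 1/|dy|=1.1547
    cross y-line → (1,3), t=0.3926
    cross x-line → (2,3), t=1.1200
    cross y-line → (2,2), t=1.5473
    cross y-line → (2,1), t=2.7020
    cross x-line → (3,1), t=3.1200
    cross y-line → (3,0), t=3.8567 (wall)
  → r_3 = 3.8567
beam 4: φ=90°, α=345°
  d=(0.9659,-0.2588)  start (1,4)  tX=0.5798 tY=1.3137  stride 1/|dx|=1.0353 1/|dy|=3.8637
    cross x-line → (2,4), t=0.5798
    cross y-line → (2,3), t=1.3137
    cross x-line → (3,3), t=1.6150
    cross x-line → (4,3), t=2.6503
    cross x-line → (5,3), t=3.6856
    cross x-line → (6,3), t=4.7209
    cross y-line → (6,2), t=5.1774 (wall)
  → r_4 = 5.1774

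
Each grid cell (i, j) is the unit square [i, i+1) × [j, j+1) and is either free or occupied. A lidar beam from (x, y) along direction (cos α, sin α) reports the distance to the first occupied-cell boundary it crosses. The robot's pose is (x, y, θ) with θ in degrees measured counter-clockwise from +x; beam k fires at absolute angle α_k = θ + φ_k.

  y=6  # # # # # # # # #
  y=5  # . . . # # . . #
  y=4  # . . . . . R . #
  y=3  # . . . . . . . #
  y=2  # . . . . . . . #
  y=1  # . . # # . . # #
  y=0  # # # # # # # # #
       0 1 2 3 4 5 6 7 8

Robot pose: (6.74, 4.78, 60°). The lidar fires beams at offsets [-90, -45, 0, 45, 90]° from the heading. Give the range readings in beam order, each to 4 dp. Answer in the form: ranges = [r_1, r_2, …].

beam 1: φ=-90°, α=330°
  dir = (cos 330°, sin 330°) = (0.8660, -0.5000); from cell (6,4)
  next x-line at t=0.3002, next y-line at t=1.5600; Δt_x=1.1547, Δt_y=2.0000
    x: enter (7,4) at t=0.3002
    x: enter (8,4) at t=1.4549 ← occupied
  → r_1 = 1.4549
beam 2: φ=-45°, α=15°
  dir = (cos 15°, sin 15°) = (0.9659, 0.2588); from cell (6,4)
  next x-line at t=0.2692, next y-line at t=0.8500; Δt_x=1.0353, Δt_y=3.8637
    x: enter (7,4) at t=0.2692
    y: enter (7,5) at t=0.8500
    x: enter (8,5) at t=1.3044 ← occupied
  → r_2 = 1.3044
beam 3: φ=0°, α=60°
  dir = (cos 60°, sin 60°) = (0.5000, 0.8660); from cell (6,4)
  next x-line at t=0.5200, next y-line at t=0.2540; Δt_x=2.0000, Δt_y=1.1547
    y: enter (6,5) at t=0.2540
    x: enter (7,5) at t=0.5200
    y: enter (7,6) at t=1.4087 ← occupied
  → r_3 = 1.4087
beam 4: φ=45°, α=105°
  dir = (cos 105°, sin 105°) = (-0.2588, 0.9659); from cell (6,4)
  next x-line at t=2.8591, next y-line at t=0.2278; Δt_x=3.8637, Δt_y=1.0353
    y: enter (6,5) at t=0.2278
    y: enter (6,6) at t=1.2630 ← occupied
  → r_4 = 1.2630
beam 5: φ=90°, α=150°
  dir = (cos 150°, sin 150°) = (-0.8660, 0.5000); from cell (6,4)
  next x-line at t=0.8545, next y-line at t=0.4400; Δt_x=1.1547, Δt_y=2.0000
    y: enter (6,5) at t=0.4400
    x: enter (5,5) at t=0.8545 ← occupied
  → r_5 = 0.8545

ranges = [1.4549, 1.3044, 1.4087, 1.2630, 0.8545]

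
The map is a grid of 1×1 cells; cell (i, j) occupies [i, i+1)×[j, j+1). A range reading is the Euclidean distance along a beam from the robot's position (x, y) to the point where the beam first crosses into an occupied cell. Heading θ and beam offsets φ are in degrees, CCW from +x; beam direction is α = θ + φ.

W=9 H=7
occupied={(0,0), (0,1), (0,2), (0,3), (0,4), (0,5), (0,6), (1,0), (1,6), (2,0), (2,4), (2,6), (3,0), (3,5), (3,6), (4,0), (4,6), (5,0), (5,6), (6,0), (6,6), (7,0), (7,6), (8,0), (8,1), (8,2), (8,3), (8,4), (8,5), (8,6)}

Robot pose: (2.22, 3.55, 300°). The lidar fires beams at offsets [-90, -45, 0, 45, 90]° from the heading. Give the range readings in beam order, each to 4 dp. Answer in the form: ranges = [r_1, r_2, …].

beam 1: φ=-90°, α=210°
  direction (-0.8660, -0.5000); cell (2,3); t to first gridline: x 0.2540, y 1.1000 (then +1.1547 / +2.0000)
    (1,3) via x @ 0.2540
    (1,2) via y @ 1.1000
    (0,2) via x @ 1.4087  # hit
  → r_1 = 1.4087
beam 2: φ=-45°, α=255°
  direction (-0.2588, -0.9659); cell (2,3); t to first gridline: x 0.8500, y 0.5694 (then +3.8637 / +1.0353)
    (2,2) via y @ 0.5694
    (1,2) via x @ 0.8500
    (1,1) via y @ 1.6047
    (1,0) via y @ 2.6400  # hit
  → r_2 = 2.6400
beam 3: φ=0°, α=300°
  direction (0.5000, -0.8660); cell (2,3); t to first gridline: x 1.5600, y 0.6351 (then +2.0000 / +1.1547)
    (2,2) via y @ 0.6351
    (3,2) via x @ 1.5600
    (3,1) via y @ 1.7898
    (3,0) via y @ 2.9445  # hit
  → r_3 = 2.9445
beam 4: φ=45°, α=345°
  direction (0.9659, -0.2588); cell (2,3); t to first gridline: x 0.8075, y 2.1250 (then +1.0353 / +3.8637)
    (3,3) via x @ 0.8075
    (4,3) via x @ 1.8428
    (4,2) via y @ 2.1250
    (5,2) via x @ 2.8781
    (6,2) via x @ 3.9133
    (7,2) via x @ 4.9486
    (8,2) via x @ 5.9839  # hit
  → r_4 = 5.9839
beam 5: φ=90°, α=30°
  direction (0.8660, 0.5000); cell (2,3); t to first gridline: x 0.9007, y 0.9000 (then +1.1547 / +2.0000)
    (2,4) via y @ 0.9000  # hit
  → r_5 = 0.9000

ranges = [1.4087, 2.6400, 2.9445, 5.9839, 0.9000]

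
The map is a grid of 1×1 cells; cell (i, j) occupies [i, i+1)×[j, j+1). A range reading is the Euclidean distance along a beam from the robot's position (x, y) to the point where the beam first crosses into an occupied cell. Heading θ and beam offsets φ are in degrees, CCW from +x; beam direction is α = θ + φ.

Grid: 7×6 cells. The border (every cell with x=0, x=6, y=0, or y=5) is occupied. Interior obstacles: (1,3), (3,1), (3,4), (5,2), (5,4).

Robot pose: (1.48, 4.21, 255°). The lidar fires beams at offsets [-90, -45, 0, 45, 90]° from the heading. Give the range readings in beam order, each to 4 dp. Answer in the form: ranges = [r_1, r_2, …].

beam 1: φ=-90°, α=165°
  cosα=-0.9659 sinα=0.2588 | (1,4) | tMaxX 0.4969 tMaxY 3.0523 | tΔX 1.0353 tΔY 3.8637
    t=0.4969 [x] (0,4) — stop
  → r_1 = 0.4969
beam 2: φ=-45°, α=210°
  cosα=-0.8660 sinα=-0.5000 | (1,4) | tMaxX 0.5543 tMaxY 0.4200 | tΔX 1.1547 tΔY 2.0000
    t=0.4200 [y] (1,3) — stop
  → r_2 = 0.4200
beam 3: φ=0°, α=255°
  cosα=-0.2588 sinα=-0.9659 | (1,4) | tMaxX 1.8546 tMaxY 0.2174 | tΔX 3.8637 tΔY 1.0353
    t=0.2174 [y] (1,3) — stop
  → r_3 = 0.2174
beam 4: φ=45°, α=300°
  cosα=0.5000 sinα=-0.8660 | (1,4) | tMaxX 1.0400 tMaxY 0.2425 | tΔX 2.0000 tΔY 1.1547
    t=0.2425 [y] (1,3) — stop
  → r_4 = 0.2425
beam 5: φ=90°, α=345°
  cosα=0.9659 sinα=-0.2588 | (1,4) | tMaxX 0.5383 tMaxY 0.8114 | tΔX 1.0353 tΔY 3.8637
    t=0.5383 [x] (2,4)
    t=0.8114 [y] (2,3)
    t=1.5736 [x] (3,3)
    t=2.6089 [x] (4,3)
    t=3.6442 [x] (5,3)
    t=4.6751 [y] (5,2) — stop
  → r_5 = 4.6751

ranges = [0.4969, 0.4200, 0.2174, 0.2425, 4.6751]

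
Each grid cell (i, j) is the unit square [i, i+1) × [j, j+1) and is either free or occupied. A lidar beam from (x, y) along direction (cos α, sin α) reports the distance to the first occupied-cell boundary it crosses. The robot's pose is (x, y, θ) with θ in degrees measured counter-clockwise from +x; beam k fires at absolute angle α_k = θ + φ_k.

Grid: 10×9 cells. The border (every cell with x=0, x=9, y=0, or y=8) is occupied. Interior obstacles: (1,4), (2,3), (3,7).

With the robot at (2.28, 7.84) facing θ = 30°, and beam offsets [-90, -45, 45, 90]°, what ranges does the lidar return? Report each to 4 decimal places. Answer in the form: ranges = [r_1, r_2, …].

beam 1: φ=-90°, α=300°
  cosα=0.5000 sinα=-0.8660 | (2,7) | tMaxX 1.4400 tMaxY 0.9699 | tΔX 2.0000 tΔY 1.1547
    t=0.9699 [y] (2,6)
    t=1.4400 [x] (3,6)
    t=2.1246 [y] (3,5)
    t=3.2793 [y] (3,4)
    t=3.4400 [x] (4,4)
    t=4.4341 [y] (4,3)
    t=5.4400 [x] (5,3)
    t=5.5888 [y] (5,2)
    t=6.7435 [y] (5,1)
    t=7.4400 [x] (6,1)
    t=7.8982 [y] (6,0) — stop
  → r_1 = 7.8982
beam 2: φ=-45°, α=345°
  cosα=0.9659 sinα=-0.2588 | (2,7) | tMaxX 0.7454 tMaxY 3.2455 | tΔX 1.0353 tΔY 3.8637
    t=0.7454 [x] (3,7) — stop
  → r_2 = 0.7454
beam 3: φ=45°, α=75°
  cosα=0.2588 sinα=0.9659 | (2,7) | tMaxX 2.7819 tMaxY 0.1656 | tΔX 3.8637 tΔY 1.0353
    t=0.1656 [y] (2,8) — stop
  → r_3 = 0.1656
beam 4: φ=90°, α=120°
  cosα=-0.5000 sinα=0.8660 | (2,7) | tMaxX 0.5600 tMaxY 0.1848 | tΔX 2.0000 tΔY 1.1547
    t=0.1848 [y] (2,8) — stop
  → r_4 = 0.1848

ranges = [7.8982, 0.7454, 0.1656, 0.1848]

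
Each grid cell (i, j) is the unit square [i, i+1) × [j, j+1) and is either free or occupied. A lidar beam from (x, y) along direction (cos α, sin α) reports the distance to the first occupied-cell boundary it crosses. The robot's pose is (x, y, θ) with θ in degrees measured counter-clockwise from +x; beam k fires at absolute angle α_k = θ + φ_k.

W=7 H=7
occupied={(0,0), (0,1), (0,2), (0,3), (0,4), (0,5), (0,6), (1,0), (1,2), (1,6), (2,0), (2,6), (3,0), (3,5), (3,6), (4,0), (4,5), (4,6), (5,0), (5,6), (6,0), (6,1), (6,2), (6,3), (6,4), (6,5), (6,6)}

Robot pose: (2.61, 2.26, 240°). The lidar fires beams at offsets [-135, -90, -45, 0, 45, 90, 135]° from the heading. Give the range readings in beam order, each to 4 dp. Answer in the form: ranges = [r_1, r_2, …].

ranges = [3.8719, 0.7044, 0.6315, 1.4549, 1.3044, 2.5200, 3.5096]

beam 1: φ=-135°, α=105°
  direction (-0.2588, 0.9659); cell (2,2); t to first gridline: x 2.3569, y 0.7661 (then +3.8637 / +1.0353)
    (2,3) via y @ 0.7661
    (2,4) via y @ 1.8014
    (1,4) via x @ 2.3569
    (1,5) via y @ 2.8367
    (1,6) via y @ 3.8719  # hit
  → r_1 = 3.8719
beam 2: φ=-90°, α=150°
  direction (-0.8660, 0.5000); cell (2,2); t to first gridline: x 0.7044, y 1.4800 (then +1.1547 / +2.0000)
    (1,2) via x @ 0.7044  # hit
  → r_2 = 0.7044
beam 3: φ=-45°, α=195°
  direction (-0.9659, -0.2588); cell (2,2); t to first gridline: x 0.6315, y 1.0046 (then +1.0353 / +3.8637)
    (1,2) via x @ 0.6315  # hit
  → r_3 = 0.6315
beam 4: φ=0°, α=240°
  direction (-0.5000, -0.8660); cell (2,2); t to first gridline: x 1.2200, y 0.3002 (then +2.0000 / +1.1547)
    (2,1) via y @ 0.3002
    (1,1) via x @ 1.2200
    (1,0) via y @ 1.4549  # hit
  → r_4 = 1.4549
beam 5: φ=45°, α=285°
  direction (0.2588, -0.9659); cell (2,2); t to first gridline: x 1.5068, y 0.2692 (then +3.8637 / +1.0353)
    (2,1) via y @ 0.2692
    (2,0) via y @ 1.3044  # hit
  → r_5 = 1.3044
beam 6: φ=90°, α=330°
  direction (0.8660, -0.5000); cell (2,2); t to first gridline: x 0.4503, y 0.5200 (then +1.1547 / +2.0000)
    (3,2) via x @ 0.4503
    (3,1) via y @ 0.5200
    (4,1) via x @ 1.6050
    (4,0) via y @ 2.5200  # hit
  → r_6 = 2.5200
beam 7: φ=135°, α=15°
  direction (0.9659, 0.2588); cell (2,2); t to first gridline: x 0.4038, y 2.8591 (then +1.0353 / +3.8637)
    (3,2) via x @ 0.4038
    (4,2) via x @ 1.4390
    (5,2) via x @ 2.4743
    (5,3) via y @ 2.8591
    (6,3) via x @ 3.5096  # hit
  → r_7 = 3.5096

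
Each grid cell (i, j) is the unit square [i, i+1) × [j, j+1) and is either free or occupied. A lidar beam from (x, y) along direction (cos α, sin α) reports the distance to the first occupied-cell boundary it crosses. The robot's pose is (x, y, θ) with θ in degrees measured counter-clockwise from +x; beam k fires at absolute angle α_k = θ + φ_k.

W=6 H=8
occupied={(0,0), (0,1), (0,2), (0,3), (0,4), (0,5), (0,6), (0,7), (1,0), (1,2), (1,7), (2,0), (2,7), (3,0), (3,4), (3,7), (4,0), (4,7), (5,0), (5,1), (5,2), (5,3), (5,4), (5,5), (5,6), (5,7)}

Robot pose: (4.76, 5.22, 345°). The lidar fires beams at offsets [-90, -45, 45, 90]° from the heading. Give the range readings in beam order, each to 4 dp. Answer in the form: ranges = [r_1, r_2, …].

beam 1: φ=-90°, α=255°
  direction (-0.2588, -0.9659); cell (4,5); t to first gridline: x 2.9364, y 0.2278 (then +3.8637 / +1.0353)
    (4,4) via y @ 0.2278
    (4,3) via y @ 1.2630
    (4,2) via y @ 2.2983
    (3,2) via x @ 2.9364
    (3,1) via y @ 3.3336
    (3,0) via y @ 4.3689  # hit
  → r_1 = 4.3689
beam 2: φ=-45°, α=300°
  direction (0.5000, -0.8660); cell (4,5); t to first gridline: x 0.4800, y 0.2540 (then +2.0000 / +1.1547)
    (4,4) via y @ 0.2540
    (5,4) via x @ 0.4800  # hit
  → r_2 = 0.4800
beam 3: φ=45°, α=30°
  direction (0.8660, 0.5000); cell (4,5); t to first gridline: x 0.2771, y 1.5600 (then +1.1547 / +2.0000)
    (5,5) via x @ 0.2771  # hit
  → r_3 = 0.2771
beam 4: φ=90°, α=75°
  direction (0.2588, 0.9659); cell (4,5); t to first gridline: x 0.9273, y 0.8075 (then +3.8637 / +1.0353)
    (4,6) via y @ 0.8075
    (5,6) via x @ 0.9273  # hit
  → r_4 = 0.9273

ranges = [4.3689, 0.4800, 0.2771, 0.9273]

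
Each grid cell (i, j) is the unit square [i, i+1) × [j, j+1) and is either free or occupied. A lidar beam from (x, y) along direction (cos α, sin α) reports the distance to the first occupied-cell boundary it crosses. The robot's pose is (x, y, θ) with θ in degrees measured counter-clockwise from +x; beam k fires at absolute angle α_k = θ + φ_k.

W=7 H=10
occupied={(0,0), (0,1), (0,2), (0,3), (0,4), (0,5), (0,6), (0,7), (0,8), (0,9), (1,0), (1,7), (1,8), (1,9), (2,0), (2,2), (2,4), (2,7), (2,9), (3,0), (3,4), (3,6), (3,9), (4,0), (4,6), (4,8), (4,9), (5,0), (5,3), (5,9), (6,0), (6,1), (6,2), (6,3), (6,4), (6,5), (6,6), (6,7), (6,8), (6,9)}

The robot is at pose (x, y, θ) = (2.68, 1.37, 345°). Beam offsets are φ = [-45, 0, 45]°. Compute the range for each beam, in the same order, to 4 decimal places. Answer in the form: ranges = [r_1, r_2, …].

ranges = [0.4272, 1.4296, 3.2600]

beam 1: φ=-45°, α=300°
  direction (0.5000, -0.8660); cell (2,1); t to first gridline: x 0.6400, y 0.4272 (then +2.0000 / +1.1547)
    (2,0) via y @ 0.4272  # hit
  → r_1 = 0.4272
beam 2: φ=0°, α=345°
  direction (0.9659, -0.2588); cell (2,1); t to first gridline: x 0.3313, y 1.4296 (then +1.0353 / +3.8637)
    (3,1) via x @ 0.3313
    (4,1) via x @ 1.3666
    (4,0) via y @ 1.4296  # hit
  → r_2 = 1.4296
beam 3: φ=45°, α=30°
  direction (0.8660, 0.5000); cell (2,1); t to first gridline: x 0.3695, y 1.2600 (then +1.1547 / +2.0000)
    (3,1) via x @ 0.3695
    (3,2) via y @ 1.2600
    (4,2) via x @ 1.5242
    (5,2) via x @ 2.6789
    (5,3) via y @ 3.2600  # hit
  → r_3 = 3.2600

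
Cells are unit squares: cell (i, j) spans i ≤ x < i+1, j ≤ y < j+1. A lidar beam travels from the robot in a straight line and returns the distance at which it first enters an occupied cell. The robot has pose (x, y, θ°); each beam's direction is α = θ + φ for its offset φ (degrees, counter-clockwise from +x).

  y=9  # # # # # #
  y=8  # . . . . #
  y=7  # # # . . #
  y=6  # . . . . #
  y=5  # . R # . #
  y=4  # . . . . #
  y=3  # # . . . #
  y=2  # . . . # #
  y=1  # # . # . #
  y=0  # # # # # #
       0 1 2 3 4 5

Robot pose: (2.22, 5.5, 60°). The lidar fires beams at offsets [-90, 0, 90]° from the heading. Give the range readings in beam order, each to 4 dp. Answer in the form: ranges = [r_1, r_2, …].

beam 1: φ=-90°, α=330°
  direction (0.8660, -0.5000); cell (2,5); t to first gridline: x 0.9007, y 1.0000 (then +1.1547 / +2.0000)
    (3,5) via x @ 0.9007  # hit
  → r_1 = 0.9007
beam 2: φ=0°, α=60°
  direction (0.5000, 0.8660); cell (2,5); t to first gridline: x 1.5600, y 0.5774 (then +2.0000 / +1.1547)
    (2,6) via y @ 0.5774
    (3,6) via x @ 1.5600
    (3,7) via y @ 1.7321
    (3,8) via y @ 2.8868
    (4,8) via x @ 3.5600
    (4,9) via y @ 4.0415  # hit
  → r_2 = 4.0415
beam 3: φ=90°, α=150°
  direction (-0.8660, 0.5000); cell (2,5); t to first gridline: x 0.2540, y 1.0000 (then +1.1547 / +2.0000)
    (1,5) via x @ 0.2540
    (1,6) via y @ 1.0000
    (0,6) via x @ 1.4087  # hit
  → r_3 = 1.4087

ranges = [0.9007, 4.0415, 1.4087]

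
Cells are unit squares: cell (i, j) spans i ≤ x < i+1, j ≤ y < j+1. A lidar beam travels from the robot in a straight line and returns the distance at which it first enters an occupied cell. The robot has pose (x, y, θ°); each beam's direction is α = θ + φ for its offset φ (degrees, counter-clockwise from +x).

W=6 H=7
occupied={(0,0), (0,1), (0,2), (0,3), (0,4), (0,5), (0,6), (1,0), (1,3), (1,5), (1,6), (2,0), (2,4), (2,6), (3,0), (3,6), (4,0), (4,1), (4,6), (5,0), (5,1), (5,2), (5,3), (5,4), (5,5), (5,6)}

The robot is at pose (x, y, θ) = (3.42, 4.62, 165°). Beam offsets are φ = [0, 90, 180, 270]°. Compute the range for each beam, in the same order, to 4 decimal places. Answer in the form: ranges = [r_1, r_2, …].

ranges = [0.4348, 3.7477, 1.6357, 1.4287]

beam 1: φ=0°, α=165°
  dir = (cos 165°, sin 165°) = (-0.9659, 0.2588); from cell (3,4)
  next x-line at t=0.4348, next y-line at t=1.4682; Δt_x=1.0353, Δt_y=3.8637
    x: enter (2,4) at t=0.4348 ← occupied
  → r_1 = 0.4348
beam 2: φ=90°, α=255°
  dir = (cos 255°, sin 255°) = (-0.2588, -0.9659); from cell (3,4)
  next x-line at t=1.6228, next y-line at t=0.6419; Δt_x=3.8637, Δt_y=1.0353
    y: enter (3,3) at t=0.6419
    x: enter (2,3) at t=1.6228
    y: enter (2,2) at t=1.6771
    y: enter (2,1) at t=2.7124
    y: enter (2,0) at t=3.7477 ← occupied
  → r_2 = 3.7477
beam 3: φ=180°, α=345°
  dir = (cos 345°, sin 345°) = (0.9659, -0.2588); from cell (3,4)
  next x-line at t=0.6005, next y-line at t=2.3955; Δt_x=1.0353, Δt_y=3.8637
    x: enter (4,4) at t=0.6005
    x: enter (5,4) at t=1.6357 ← occupied
  → r_3 = 1.6357
beam 4: φ=270°, α=75°
  dir = (cos 75°, sin 75°) = (0.2588, 0.9659); from cell (3,4)
  next x-line at t=2.2409, next y-line at t=0.3934; Δt_x=3.8637, Δt_y=1.0353
    y: enter (3,5) at t=0.3934
    y: enter (3,6) at t=1.4287 ← occupied
  → r_4 = 1.4287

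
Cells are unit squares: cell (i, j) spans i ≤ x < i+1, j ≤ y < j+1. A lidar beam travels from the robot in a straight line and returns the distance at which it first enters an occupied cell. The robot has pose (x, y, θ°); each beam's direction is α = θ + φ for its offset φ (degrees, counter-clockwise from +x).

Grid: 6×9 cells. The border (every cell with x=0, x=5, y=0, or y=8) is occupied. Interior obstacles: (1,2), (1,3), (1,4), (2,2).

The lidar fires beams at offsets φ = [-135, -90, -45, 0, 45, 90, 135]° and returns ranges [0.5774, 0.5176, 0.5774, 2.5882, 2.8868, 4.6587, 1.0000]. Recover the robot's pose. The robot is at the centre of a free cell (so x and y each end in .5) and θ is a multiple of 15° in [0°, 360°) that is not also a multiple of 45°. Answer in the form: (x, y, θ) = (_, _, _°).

Enumerate (i+0.5, j+0.5, θ) over the 24 free cells and 16 admissible headings. For each, cast all 7 beams and compare to the given ranges.
  (2.5, 7.5, 30°): beam 1 = 2.5882 ≠ 0.5774 ✗
  (2.5, 5.5, 165°): beam 1 = 2.8868 ≠ 0.5774 ✗
  (2.5, 4.5, 75°): beam 1 = 4.0415 ≠ 0.5774 ✗
  (1.5, 5.5, 75°): beam 2 = 3.6235 ≠ 0.5176 ✗
  …
  (2.5, 3.5, 345°): r_1=0.5774, r_2=0.5176, r_3=0.5774, r_4=2.5882, r_5=2.8868, r_6=4.6587, r_7=1.0000 — all match ✓
Only this pose fits every beam.

(x, y, θ) = (2.5, 3.5, 345°)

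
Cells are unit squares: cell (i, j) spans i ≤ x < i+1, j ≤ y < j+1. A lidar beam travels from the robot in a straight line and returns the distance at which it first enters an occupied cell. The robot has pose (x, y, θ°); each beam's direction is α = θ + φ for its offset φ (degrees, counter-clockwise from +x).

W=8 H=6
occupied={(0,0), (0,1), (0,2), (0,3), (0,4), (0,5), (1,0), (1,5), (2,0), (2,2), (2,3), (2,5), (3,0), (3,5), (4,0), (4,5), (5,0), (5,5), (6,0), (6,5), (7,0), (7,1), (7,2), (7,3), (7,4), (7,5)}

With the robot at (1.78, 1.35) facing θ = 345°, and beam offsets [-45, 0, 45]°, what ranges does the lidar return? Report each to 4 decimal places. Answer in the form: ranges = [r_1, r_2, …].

beam 1: φ=-45°, α=300°
  dir = (cos 300°, sin 300°) = (0.5000, -0.8660); from cell (1,1)
  next x-line at t=0.4400, next y-line at t=0.4041; Δt_x=2.0000, Δt_y=1.1547
    y: enter (1,0) at t=0.4041 ← occupied
  → r_1 = 0.4041
beam 2: φ=0°, α=345°
  dir = (cos 345°, sin 345°) = (0.9659, -0.2588); from cell (1,1)
  next x-line at t=0.2278, next y-line at t=1.3523; Δt_x=1.0353, Δt_y=3.8637
    x: enter (2,1) at t=0.2278
    x: enter (3,1) at t=1.2630
    y: enter (3,0) at t=1.3523 ← occupied
  → r_2 = 1.3523
beam 3: φ=45°, α=30°
  dir = (cos 30°, sin 30°) = (0.8660, 0.5000); from cell (1,1)
  next x-line at t=0.2540, next y-line at t=1.3000; Δt_x=1.1547, Δt_y=2.0000
    x: enter (2,1) at t=0.2540
    y: enter (2,2) at t=1.3000 ← occupied
  → r_3 = 1.3000

ranges = [0.4041, 1.3523, 1.3000]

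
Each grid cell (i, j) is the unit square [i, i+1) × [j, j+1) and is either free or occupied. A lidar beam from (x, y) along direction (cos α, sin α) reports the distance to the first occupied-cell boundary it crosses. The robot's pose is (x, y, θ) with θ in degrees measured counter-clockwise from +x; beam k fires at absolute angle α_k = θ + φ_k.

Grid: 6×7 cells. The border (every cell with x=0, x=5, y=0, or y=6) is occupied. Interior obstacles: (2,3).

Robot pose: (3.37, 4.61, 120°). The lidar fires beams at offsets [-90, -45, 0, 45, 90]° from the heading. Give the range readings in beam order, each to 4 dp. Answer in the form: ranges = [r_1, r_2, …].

beam 1: φ=-90°, α=30°
  d=(0.8660,0.5000)  start (3,4)  tX=0.7275 tY=0.7800  stride 1/|dx|=1.1547 1/|dy|=2.0000
    cross x-line → (4,4), t=0.7275
    cross y-line → (4,5), t=0.7800
    cross x-line → (5,5), t=1.8822 (wall)
  → r_1 = 1.8822
beam 2: φ=-45°, α=75°
  d=(0.2588,0.9659)  start (3,4)  tX=2.4341 tY=0.4038  stride 1/|dx|=3.8637 1/|dy|=1.0353
    cross y-line → (3,5), t=0.4038
    cross y-line → (3,6), t=1.4390 (wall)
  → r_2 = 1.4390
beam 3: φ=0°, α=120°
  d=(-0.5000,0.8660)  start (3,4)  tX=0.7400 tY=0.4503  stride 1/|dx|=2.0000 1/|dy|=1.1547
    cross y-line → (3,5), t=0.4503
    cross x-line → (2,5), t=0.7400
    cross y-line → (2,6), t=1.6050 (wall)
  → r_3 = 1.6050
beam 4: φ=45°, α=165°
  d=(-0.9659,0.2588)  start (3,4)  tX=0.3831 tY=1.5068  stride 1/|dx|=1.0353 1/|dy|=3.8637
    cross x-line → (2,4), t=0.3831
    cross x-line → (1,4), t=1.4183
    cross y-line → (1,5), t=1.5068
    cross x-line → (0,5), t=2.4536 (wall)
  → r_4 = 2.4536
beam 5: φ=90°, α=210°
  d=(-0.8660,-0.5000)  start (3,4)  tX=0.4272 tY=1.2200  stride 1/|dx|=1.1547 1/|dy|=2.0000
    cross x-line → (2,4), t=0.4272
    cross y-line → (2,3), t=1.2200 (wall)
  → r_5 = 1.2200

ranges = [1.8822, 1.4390, 1.6050, 2.4536, 1.2200]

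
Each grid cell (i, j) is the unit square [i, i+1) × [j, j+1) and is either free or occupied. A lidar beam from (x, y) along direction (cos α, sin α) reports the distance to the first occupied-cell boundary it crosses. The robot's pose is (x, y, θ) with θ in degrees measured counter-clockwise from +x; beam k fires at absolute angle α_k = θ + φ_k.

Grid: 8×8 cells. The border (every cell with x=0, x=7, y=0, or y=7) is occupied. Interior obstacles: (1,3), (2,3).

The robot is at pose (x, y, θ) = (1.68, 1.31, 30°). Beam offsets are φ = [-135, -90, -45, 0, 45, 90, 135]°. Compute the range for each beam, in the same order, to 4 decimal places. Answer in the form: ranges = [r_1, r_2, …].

beam 1: φ=-135°, α=255°
  direction (-0.2588, -0.9659); cell (1,1); t to first gridline: x 2.6273, y 0.3209 (then +3.8637 / +1.0353)
    (1,0) via y @ 0.3209  # hit
  → r_1 = 0.3209
beam 2: φ=-90°, α=300°
  direction (0.5000, -0.8660); cell (1,1); t to first gridline: x 0.6400, y 0.3580 (then +2.0000 / +1.1547)
    (1,0) via y @ 0.3580  # hit
  → r_2 = 0.3580
beam 3: φ=-45°, α=345°
  direction (0.9659, -0.2588); cell (1,1); t to first gridline: x 0.3313, y 1.1977 (then +1.0353 / +3.8637)
    (2,1) via x @ 0.3313
    (2,0) via y @ 1.1977  # hit
  → r_3 = 1.1977
beam 4: φ=0°, α=30°
  direction (0.8660, 0.5000); cell (1,1); t to first gridline: x 0.3695, y 1.3800 (then +1.1547 / +2.0000)
    (2,1) via x @ 0.3695
    (2,2) via y @ 1.3800
    (3,2) via x @ 1.5242
    (4,2) via x @ 2.6789
    (4,3) via y @ 3.3800
    (5,3) via x @ 3.8336
    (6,3) via x @ 4.9883
    (6,4) via y @ 5.3800
    (7,4) via x @ 6.1430  # hit
  → r_4 = 6.1430
beam 5: φ=45°, α=75°
  direction (0.2588, 0.9659); cell (1,1); t to first gridline: x 1.2364, y 0.7143 (then +3.8637 / +1.0353)
    (1,2) via y @ 0.7143
    (2,2) via x @ 1.2364
    (2,3) via y @ 1.7496  # hit
  → r_5 = 1.7496
beam 6: φ=90°, α=120°
  direction (-0.5000, 0.8660); cell (1,1); t to first gridline: x 1.3600, y 0.7967 (then +2.0000 / +1.1547)
    (1,2) via y @ 0.7967
    (0,2) via x @ 1.3600  # hit
  → r_6 = 1.3600
beam 7: φ=135°, α=165°
  direction (-0.9659, 0.2588); cell (1,1); t to first gridline: x 0.7040, y 2.6660 (then +1.0353 / +3.8637)
    (0,1) via x @ 0.7040  # hit
  → r_7 = 0.7040

ranges = [0.3209, 0.3580, 1.1977, 6.1430, 1.7496, 1.3600, 0.7040]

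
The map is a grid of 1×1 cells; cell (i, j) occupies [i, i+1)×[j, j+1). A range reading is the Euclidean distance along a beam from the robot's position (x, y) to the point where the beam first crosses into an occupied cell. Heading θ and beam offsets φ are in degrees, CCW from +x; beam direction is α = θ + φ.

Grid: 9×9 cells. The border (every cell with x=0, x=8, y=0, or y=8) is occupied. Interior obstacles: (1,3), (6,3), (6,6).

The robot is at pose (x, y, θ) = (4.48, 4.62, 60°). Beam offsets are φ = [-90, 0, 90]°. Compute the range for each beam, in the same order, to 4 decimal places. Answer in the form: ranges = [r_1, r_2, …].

ranges = [1.7551, 3.9029, 4.0184]

beam 1: φ=-90°, α=330°
  direction (0.8660, -0.5000); cell (4,4); t to first gridline: x 0.6004, y 1.2400 (then +1.1547 / +2.0000)
    (5,4) via x @ 0.6004
    (5,3) via y @ 1.2400
    (6,3) via x @ 1.7551  # hit
  → r_1 = 1.7551
beam 2: φ=0°, α=60°
  direction (0.5000, 0.8660); cell (4,4); t to first gridline: x 1.0400, y 0.4388 (then +2.0000 / +1.1547)
    (4,5) via y @ 0.4388
    (5,5) via x @ 1.0400
    (5,6) via y @ 1.5935
    (5,7) via y @ 2.7482
    (6,7) via x @ 3.0400
    (6,8) via y @ 3.9029  # hit
  → r_2 = 3.9029
beam 3: φ=90°, α=150°
  direction (-0.8660, 0.5000); cell (4,4); t to first gridline: x 0.5543, y 0.7600 (then +1.1547 / +2.0000)
    (3,4) via x @ 0.5543
    (3,5) via y @ 0.7600
    (2,5) via x @ 1.7090
    (2,6) via y @ 2.7600
    (1,6) via x @ 2.8637
    (0,6) via x @ 4.0184  # hit
  → r_3 = 4.0184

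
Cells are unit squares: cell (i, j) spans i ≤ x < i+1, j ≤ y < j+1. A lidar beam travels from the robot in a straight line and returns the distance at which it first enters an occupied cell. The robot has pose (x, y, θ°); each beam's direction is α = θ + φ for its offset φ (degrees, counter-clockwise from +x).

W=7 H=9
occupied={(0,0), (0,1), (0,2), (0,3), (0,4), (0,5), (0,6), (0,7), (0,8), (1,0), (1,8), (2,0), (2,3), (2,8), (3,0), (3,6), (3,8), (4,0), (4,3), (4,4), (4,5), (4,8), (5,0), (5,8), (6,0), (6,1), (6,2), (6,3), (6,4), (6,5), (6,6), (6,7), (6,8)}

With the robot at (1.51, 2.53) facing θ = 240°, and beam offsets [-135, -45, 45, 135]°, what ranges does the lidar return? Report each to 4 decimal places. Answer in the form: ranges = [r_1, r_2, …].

beam 1: φ=-135°, α=105°
  dir = (cos 105°, sin 105°) = (-0.2588, 0.9659); from cell (1,2)
  next x-line at t=1.9705, next y-line at t=0.4866; Δt_x=3.8637, Δt_y=1.0353
    y: enter (1,3) at t=0.4866
    y: enter (1,4) at t=1.5219
    x: enter (0,4) at t=1.9705 ← occupied
  → r_1 = 1.9705
beam 2: φ=-45°, α=195°
  dir = (cos 195°, sin 195°) = (-0.9659, -0.2588); from cell (1,2)
  next x-line at t=0.5280, next y-line at t=2.0478; Δt_x=1.0353, Δt_y=3.8637
    x: enter (0,2) at t=0.5280 ← occupied
  → r_2 = 0.5280
beam 3: φ=45°, α=285°
  dir = (cos 285°, sin 285°) = (0.2588, -0.9659); from cell (1,2)
  next x-line at t=1.8932, next y-line at t=0.5487; Δt_x=3.8637, Δt_y=1.0353
    y: enter (1,1) at t=0.5487
    y: enter (1,0) at t=1.5840 ← occupied
  → r_3 = 1.5840
beam 4: φ=135°, α=15°
  dir = (cos 15°, sin 15°) = (0.9659, 0.2588); from cell (1,2)
  next x-line at t=0.5073, next y-line at t=1.8159; Δt_x=1.0353, Δt_y=3.8637
    x: enter (2,2) at t=0.5073
    x: enter (3,2) at t=1.5426
    y: enter (3,3) at t=1.8159
    x: enter (4,3) at t=2.5778 ← occupied
  → r_4 = 2.5778

ranges = [1.9705, 0.5280, 1.5840, 2.5778]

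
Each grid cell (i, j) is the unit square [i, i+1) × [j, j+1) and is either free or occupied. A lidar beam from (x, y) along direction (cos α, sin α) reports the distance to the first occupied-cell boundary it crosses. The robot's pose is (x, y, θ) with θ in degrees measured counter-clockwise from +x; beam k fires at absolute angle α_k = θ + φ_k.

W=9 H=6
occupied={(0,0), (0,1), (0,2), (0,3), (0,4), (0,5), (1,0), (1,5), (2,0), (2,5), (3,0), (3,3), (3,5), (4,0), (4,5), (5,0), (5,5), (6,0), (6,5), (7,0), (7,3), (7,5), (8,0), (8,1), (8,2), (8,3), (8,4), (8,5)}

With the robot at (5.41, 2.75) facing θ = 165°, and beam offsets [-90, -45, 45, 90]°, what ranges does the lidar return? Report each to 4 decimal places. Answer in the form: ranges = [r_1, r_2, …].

ranges = [2.3294, 2.5981, 3.5000, 1.8117]

beam 1: φ=-90°, α=75°
  cosα=0.2588 sinα=0.9659 | (5,2) | tMaxX 2.2796 tMaxY 0.2588 | tΔX 3.8637 tΔY 1.0353
    t=0.2588 [y] (5,3)
    t=1.2941 [y] (5,4)
    t=2.2796 [x] (6,4)
    t=2.3294 [y] (6,5) — stop
  → r_1 = 2.3294
beam 2: φ=-45°, α=120°
  cosα=-0.5000 sinα=0.8660 | (5,2) | tMaxX 0.8200 tMaxY 0.2887 | tΔX 2.0000 tΔY 1.1547
    t=0.2887 [y] (5,3)
    t=0.8200 [x] (4,3)
    t=1.4434 [y] (4,4)
    t=2.5981 [y] (4,5) — stop
  → r_2 = 2.5981
beam 3: φ=45°, α=210°
  cosα=-0.8660 sinα=-0.5000 | (5,2) | tMaxX 0.4734 tMaxY 1.5000 | tΔX 1.1547 tΔY 2.0000
    t=0.4734 [x] (4,2)
    t=1.5000 [y] (4,1)
    t=1.6281 [x] (3,1)
    t=2.7828 [x] (2,1)
    t=3.5000 [y] (2,0) — stop
  → r_3 = 3.5000
beam 4: φ=90°, α=255°
  cosα=-0.2588 sinα=-0.9659 | (5,2) | tMaxX 1.5841 tMaxY 0.7765 | tΔX 3.8637 tΔY 1.0353
    t=0.7765 [y] (5,1)
    t=1.5841 [x] (4,1)
    t=1.8117 [y] (4,0) — stop
  → r_4 = 1.8117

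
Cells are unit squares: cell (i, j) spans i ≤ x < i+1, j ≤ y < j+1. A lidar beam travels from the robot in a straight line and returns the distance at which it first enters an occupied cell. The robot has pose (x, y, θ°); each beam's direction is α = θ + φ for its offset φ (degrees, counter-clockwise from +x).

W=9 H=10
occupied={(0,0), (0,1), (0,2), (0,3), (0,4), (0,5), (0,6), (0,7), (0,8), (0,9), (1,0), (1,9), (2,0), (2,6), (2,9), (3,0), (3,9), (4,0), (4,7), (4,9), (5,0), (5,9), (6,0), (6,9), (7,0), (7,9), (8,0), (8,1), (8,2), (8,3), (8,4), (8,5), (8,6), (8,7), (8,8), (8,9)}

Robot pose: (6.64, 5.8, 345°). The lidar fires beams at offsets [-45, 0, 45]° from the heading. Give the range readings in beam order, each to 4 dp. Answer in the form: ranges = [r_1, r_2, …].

beam 1: φ=-45°, α=300°
  d=(0.5000,-0.8660)  start (6,5)  tX=0.7200 tY=0.9238  stride 1/|dx|=2.0000 1/|dy|=1.1547
    cross x-line → (7,5), t=0.7200
    cross y-line → (7,4), t=0.9238
    cross y-line → (7,3), t=2.0785
    cross x-line → (8,3), t=2.7200 (wall)
  → r_1 = 2.7200
beam 2: φ=0°, α=345°
  d=(0.9659,-0.2588)  start (6,5)  tX=0.3727 tY=3.0910  stride 1/|dx|=1.0353 1/|dy|=3.8637
    cross x-line → (7,5), t=0.3727
    cross x-line → (8,5), t=1.4080 (wall)
  → r_2 = 1.4080
beam 3: φ=45°, α=30°
  d=(0.8660,0.5000)  start (6,5)  tX=0.4157 tY=0.4000  stride 1/|dx|=1.1547 1/|dy|=2.0000
    cross y-line → (6,6), t=0.4000
    cross x-line → (7,6), t=0.4157
    cross x-line → (8,6), t=1.5704 (wall)
  → r_3 = 1.5704

ranges = [2.7200, 1.4080, 1.5704]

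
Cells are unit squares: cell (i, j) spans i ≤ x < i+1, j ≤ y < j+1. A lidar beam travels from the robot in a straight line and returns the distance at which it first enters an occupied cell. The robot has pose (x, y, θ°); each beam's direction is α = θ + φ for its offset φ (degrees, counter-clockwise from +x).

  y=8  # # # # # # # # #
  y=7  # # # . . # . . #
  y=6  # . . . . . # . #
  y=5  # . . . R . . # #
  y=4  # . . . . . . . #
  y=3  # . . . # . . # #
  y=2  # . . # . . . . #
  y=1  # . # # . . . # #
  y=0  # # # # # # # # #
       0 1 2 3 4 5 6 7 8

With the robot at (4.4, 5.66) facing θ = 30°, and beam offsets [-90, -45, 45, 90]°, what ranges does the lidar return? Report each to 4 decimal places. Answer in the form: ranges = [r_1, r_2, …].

ranges = [5.2000, 3.7270, 2.3182, 2.7020]

beam 1: φ=-90°, α=300°
  direction (0.5000, -0.8660); cell (4,5); t to first gridline: x 1.2000, y 0.7621 (then +2.0000 / +1.1547)
    (4,4) via y @ 0.7621
    (5,4) via x @ 1.2000
    (5,3) via y @ 1.9168
    (5,2) via y @ 3.0715
    (6,2) via x @ 3.2000
    (6,1) via y @ 4.2262
    (7,1) via x @ 5.2000  # hit
  → r_1 = 5.2000
beam 2: φ=-45°, α=345°
  direction (0.9659, -0.2588); cell (4,5); t to first gridline: x 0.6212, y 2.5500 (then +1.0353 / +3.8637)
    (5,5) via x @ 0.6212
    (6,5) via x @ 1.6564
    (6,4) via y @ 2.5500
    (7,4) via x @ 2.6917
    (8,4) via x @ 3.7270  # hit
  → r_2 = 3.7270
beam 3: φ=45°, α=75°
  direction (0.2588, 0.9659); cell (4,5); t to first gridline: x 2.3182, y 0.3520 (then +3.8637 / +1.0353)
    (4,6) via y @ 0.3520
    (4,7) via y @ 1.3873
    (5,7) via x @ 2.3182  # hit
  → r_3 = 2.3182
beam 4: φ=90°, α=120°
  direction (-0.5000, 0.8660); cell (4,5); t to first gridline: x 0.8000, y 0.3926 (then +2.0000 / +1.1547)
    (4,6) via y @ 0.3926
    (3,6) via x @ 0.8000
    (3,7) via y @ 1.5473
    (3,8) via y @ 2.7020  # hit
  → r_4 = 2.7020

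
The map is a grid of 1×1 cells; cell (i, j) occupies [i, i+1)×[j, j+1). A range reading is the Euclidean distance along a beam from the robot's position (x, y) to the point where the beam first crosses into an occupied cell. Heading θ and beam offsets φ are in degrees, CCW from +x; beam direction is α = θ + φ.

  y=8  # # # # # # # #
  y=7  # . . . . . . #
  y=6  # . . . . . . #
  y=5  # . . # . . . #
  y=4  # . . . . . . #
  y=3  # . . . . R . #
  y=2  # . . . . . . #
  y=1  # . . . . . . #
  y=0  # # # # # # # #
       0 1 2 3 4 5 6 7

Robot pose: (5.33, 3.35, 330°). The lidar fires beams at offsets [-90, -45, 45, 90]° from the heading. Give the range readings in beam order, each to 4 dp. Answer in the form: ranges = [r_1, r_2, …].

beam 1: φ=-90°, α=240°
  direction (-0.5000, -0.8660); cell (5,3); t to first gridline: x 0.6600, y 0.4041 (then +2.0000 / +1.1547)
    (5,2) via y @ 0.4041
    (4,2) via x @ 0.6600
    (4,1) via y @ 1.5588
    (3,1) via x @ 2.6600
    (3,0) via y @ 2.7135  # hit
  → r_1 = 2.7135
beam 2: φ=-45°, α=285°
  direction (0.2588, -0.9659); cell (5,3); t to first gridline: x 2.5887, y 0.3623 (then +3.8637 / +1.0353)
    (5,2) via y @ 0.3623
    (5,1) via y @ 1.3976
    (5,0) via y @ 2.4329  # hit
  → r_2 = 2.4329
beam 3: φ=45°, α=15°
  direction (0.9659, 0.2588); cell (5,3); t to first gridline: x 0.6936, y 2.5114 (then +1.0353 / +3.8637)
    (6,3) via x @ 0.6936
    (7,3) via x @ 1.7289  # hit
  → r_3 = 1.7289
beam 4: φ=90°, α=60°
  direction (0.5000, 0.8660); cell (5,3); t to first gridline: x 1.3400, y 0.7506 (then +2.0000 / +1.1547)
    (5,4) via y @ 0.7506
    (6,4) via x @ 1.3400
    (6,5) via y @ 1.9053
    (6,6) via y @ 3.0600
    (7,6) via x @ 3.3400  # hit
  → r_4 = 3.3400

ranges = [2.7135, 2.4329, 1.7289, 3.3400]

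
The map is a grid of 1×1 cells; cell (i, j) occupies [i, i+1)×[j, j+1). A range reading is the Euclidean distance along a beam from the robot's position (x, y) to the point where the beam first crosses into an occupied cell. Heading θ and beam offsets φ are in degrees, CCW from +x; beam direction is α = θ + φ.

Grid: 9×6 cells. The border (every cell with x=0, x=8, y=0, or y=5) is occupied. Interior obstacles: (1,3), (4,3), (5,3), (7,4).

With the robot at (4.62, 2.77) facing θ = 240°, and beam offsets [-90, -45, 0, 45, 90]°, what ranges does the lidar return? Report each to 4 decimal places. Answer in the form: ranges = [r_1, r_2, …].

ranges = [0.4600, 3.7477, 2.0438, 1.8324, 3.5400]

beam 1: φ=-90°, α=150°
  dir = (cos 150°, sin 150°) = (-0.8660, 0.5000); from cell (4,2)
  next x-line at t=0.7159, next y-line at t=0.4600; Δt_x=1.1547, Δt_y=2.0000
    y: enter (4,3) at t=0.4600 ← occupied
  → r_1 = 0.4600
beam 2: φ=-45°, α=195°
  dir = (cos 195°, sin 195°) = (-0.9659, -0.2588); from cell (4,2)
  next x-line at t=0.6419, next y-line at t=2.9751; Δt_x=1.0353, Δt_y=3.8637
    x: enter (3,2) at t=0.6419
    x: enter (2,2) at t=1.6771
    x: enter (1,2) at t=2.7124
    y: enter (1,1) at t=2.9751
    x: enter (0,1) at t=3.7477 ← occupied
  → r_2 = 3.7477
beam 3: φ=0°, α=240°
  dir = (cos 240°, sin 240°) = (-0.5000, -0.8660); from cell (4,2)
  next x-line at t=1.2400, next y-line at t=0.8891; Δt_x=2.0000, Δt_y=1.1547
    y: enter (4,1) at t=0.8891
    x: enter (3,1) at t=1.2400
    y: enter (3,0) at t=2.0438 ← occupied
  → r_3 = 2.0438
beam 4: φ=45°, α=285°
  dir = (cos 285°, sin 285°) = (0.2588, -0.9659); from cell (4,2)
  next x-line at t=1.4682, next y-line at t=0.7972; Δt_x=3.8637, Δt_y=1.0353
    y: enter (4,1) at t=0.7972
    x: enter (5,1) at t=1.4682
    y: enter (5,0) at t=1.8324 ← occupied
  → r_4 = 1.8324
beam 5: φ=90°, α=330°
  dir = (cos 330°, sin 330°) = (0.8660, -0.5000); from cell (4,2)
  next x-line at t=0.4388, next y-line at t=1.5400; Δt_x=1.1547, Δt_y=2.0000
    x: enter (5,2) at t=0.4388
    y: enter (5,1) at t=1.5400
    x: enter (6,1) at t=1.5935
    x: enter (7,1) at t=2.7482
    y: enter (7,0) at t=3.5400 ← occupied
  → r_5 = 3.5400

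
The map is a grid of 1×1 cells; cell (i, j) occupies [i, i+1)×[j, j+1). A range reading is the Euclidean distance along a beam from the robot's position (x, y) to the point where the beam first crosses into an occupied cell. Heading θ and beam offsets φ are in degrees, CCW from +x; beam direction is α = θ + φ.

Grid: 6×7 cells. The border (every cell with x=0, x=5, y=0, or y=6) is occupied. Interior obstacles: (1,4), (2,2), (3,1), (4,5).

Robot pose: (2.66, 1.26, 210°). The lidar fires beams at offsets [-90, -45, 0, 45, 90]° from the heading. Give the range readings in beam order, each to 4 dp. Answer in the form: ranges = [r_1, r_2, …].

beam 1: φ=-90°, α=120°
  cosα=-0.5000 sinα=0.8660 | (2,1) | tMaxX 1.3200 tMaxY 0.8545 | tΔX 2.0000 tΔY 1.1547
    t=0.8545 [y] (2,2) — stop
  → r_1 = 0.8545
beam 2: φ=-45°, α=165°
  cosα=-0.9659 sinα=0.2588 | (2,1) | tMaxX 0.6833 tMaxY 2.8591 | tΔX 1.0353 tΔY 3.8637
    t=0.6833 [x] (1,1)
    t=1.7186 [x] (0,1) — stop
  → r_2 = 1.7186
beam 3: φ=0°, α=210°
  cosα=-0.8660 sinα=-0.5000 | (2,1) | tMaxX 0.7621 tMaxY 0.5200 | tΔX 1.1547 tΔY 2.0000
    t=0.5200 [y] (2,0) — stop
  → r_3 = 0.5200
beam 4: φ=45°, α=255°
  cosα=-0.2588 sinα=-0.9659 | (2,1) | tMaxX 2.5500 tMaxY 0.2692 | tΔX 3.8637 tΔY 1.0353
    t=0.2692 [y] (2,0) — stop
  → r_4 = 0.2692
beam 5: φ=90°, α=300°
  cosα=0.5000 sinα=-0.8660 | (2,1) | tMaxX 0.6800 tMaxY 0.3002 | tΔX 2.0000 tΔY 1.1547
    t=0.3002 [y] (2,0) — stop
  → r_5 = 0.3002

ranges = [0.8545, 1.7186, 0.5200, 0.2692, 0.3002]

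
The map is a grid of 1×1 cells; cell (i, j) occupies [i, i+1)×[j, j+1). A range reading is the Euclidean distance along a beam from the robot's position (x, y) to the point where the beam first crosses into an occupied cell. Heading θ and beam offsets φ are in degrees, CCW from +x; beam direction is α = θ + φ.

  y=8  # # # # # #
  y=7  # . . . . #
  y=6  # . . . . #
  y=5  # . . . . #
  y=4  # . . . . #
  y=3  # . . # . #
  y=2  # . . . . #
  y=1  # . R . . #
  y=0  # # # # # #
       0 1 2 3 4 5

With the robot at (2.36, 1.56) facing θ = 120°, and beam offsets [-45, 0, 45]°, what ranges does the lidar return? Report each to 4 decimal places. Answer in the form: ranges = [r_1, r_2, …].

ranges = [2.4728, 2.7200, 1.4080]

beam 1: φ=-45°, α=75°
  cosα=0.2588 sinα=0.9659 | (2,1) | tMaxX 2.4728 tMaxY 0.4555 | tΔX 3.8637 tΔY 1.0353
    t=0.4555 [y] (2,2)
    t=1.4908 [y] (2,3)
    t=2.4728 [x] (3,3) — stop
  → r_1 = 2.4728
beam 2: φ=0°, α=120°
  cosα=-0.5000 sinα=0.8660 | (2,1) | tMaxX 0.7200 tMaxY 0.5081 | tΔX 2.0000 tΔY 1.1547
    t=0.5081 [y] (2,2)
    t=0.7200 [x] (1,2)
    t=1.6628 [y] (1,3)
    t=2.7200 [x] (0,3) — stop
  → r_2 = 2.7200
beam 3: φ=45°, α=165°
  cosα=-0.9659 sinα=0.2588 | (2,1) | tMaxX 0.3727 tMaxY 1.7000 | tΔX 1.0353 tΔY 3.8637
    t=0.3727 [x] (1,1)
    t=1.4080 [x] (0,1) — stop
  → r_3 = 1.4080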